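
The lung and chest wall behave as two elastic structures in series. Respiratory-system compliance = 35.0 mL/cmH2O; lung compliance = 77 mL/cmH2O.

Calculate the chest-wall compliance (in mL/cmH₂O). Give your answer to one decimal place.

64.2

1/Ccw = 1/Crs − 1/CL.
1/Ccw = 1/35.0 − 1/77 = 0.01558.
Ccw = 64.185 mL/cmH2O.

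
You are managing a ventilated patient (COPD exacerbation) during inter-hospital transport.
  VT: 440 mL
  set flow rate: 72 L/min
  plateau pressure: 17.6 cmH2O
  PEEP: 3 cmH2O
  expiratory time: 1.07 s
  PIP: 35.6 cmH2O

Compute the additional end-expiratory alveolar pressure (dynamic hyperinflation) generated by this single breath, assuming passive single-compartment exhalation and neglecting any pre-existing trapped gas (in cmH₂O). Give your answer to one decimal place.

Flow: 72 L/min ÷ 60 = 1.2 L/s.
R = (PIP − Pplat)/V̇ = (35.6 − 17.6) / 1.2 = 18.0/1.2 = 15.0 cmH2O·s/L.
C = Vt/(Pplat − PEEP) = 440.0 / (17.6 − 3) = 440.0/14.6 = 30.137 mL/cmH2O.
τ = R × C = 15.0 × 0.03014 L/cmH2O = 0.4521 s.
Fraction remaining = e^(−Te/τ) = e^(−1.07/0.4521) = 0.09379; trapped volume = 440.0 × 0.09379 = 41.268 mL.
Additional alveolar pressure from trapping ≈ V_trapped / C = 41.268 / 30.137 = 1.369 cmH2O.

1.4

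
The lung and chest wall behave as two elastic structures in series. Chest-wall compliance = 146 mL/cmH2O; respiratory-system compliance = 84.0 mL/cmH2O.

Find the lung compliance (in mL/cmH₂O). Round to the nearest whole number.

1/CL = 1/Crs − 1/Ccw.
1/CL = 1/84.0 − 1/146 = 0.005055.
CL = 197.82 mL/cmH2O.

198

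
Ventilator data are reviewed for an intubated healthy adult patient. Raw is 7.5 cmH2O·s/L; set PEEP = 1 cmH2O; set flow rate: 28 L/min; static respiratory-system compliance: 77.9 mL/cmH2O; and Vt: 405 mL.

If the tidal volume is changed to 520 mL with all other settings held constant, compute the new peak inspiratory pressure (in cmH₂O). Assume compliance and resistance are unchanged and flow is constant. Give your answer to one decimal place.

11.2

Flow: 28 L/min ÷ 60 = 0.4667 L/s.
PIP = Vt/C + R·V̇ + PEEP (constant-flow equation of motion).
Only the elastic term changes: ΔPIP = ΔVt / C = (520 − 405) / 77.9 = 1.476 cmH2O.
Original PIP = 405/77.9 + 7.5×0.4667 + 1 = 9.699 cmH2O; new PIP = 9.699 + (1.476) = 11.175 cmH2O.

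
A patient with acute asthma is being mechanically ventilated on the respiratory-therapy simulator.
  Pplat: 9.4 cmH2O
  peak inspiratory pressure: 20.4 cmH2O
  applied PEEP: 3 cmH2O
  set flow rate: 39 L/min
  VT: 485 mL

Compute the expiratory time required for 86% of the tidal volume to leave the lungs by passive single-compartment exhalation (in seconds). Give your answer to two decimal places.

2.52

Flow: 39 L/min ÷ 60 = 0.65 L/s.
R = (PIP − Pplat)/V̇ = (20.4 − 9.4) / 0.65 = 11.0/0.65 = 16.923 cmH2O·s/L.
C = Vt/(Pplat − PEEP) = 485.0 / (9.4 − 3) = 485.0/6.4 = 75.781 mL/cmH2O.
τ = R × C = 16.923 × 0.07578 L/cmH2O = 1.282 s.
t = −τ·ln(1 − 0.86) = −1.282·ln(0.14) = 2.521 s.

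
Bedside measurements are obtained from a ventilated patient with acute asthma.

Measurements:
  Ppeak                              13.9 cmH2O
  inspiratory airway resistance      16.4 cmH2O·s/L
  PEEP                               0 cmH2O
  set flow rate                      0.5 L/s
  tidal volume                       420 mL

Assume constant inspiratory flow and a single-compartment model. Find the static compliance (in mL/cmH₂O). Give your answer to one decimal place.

73.7

Equation of motion (constant flow): PIP = Vt/C + R·V̇ + PEEP.
Vt/C = PIP − R·V̇ − PEEP = 13.9 − 16.4×0.5 − 0 = 13.9 − 8.2 − 0 = 5.7 cmH2O.
C = Vt / 5.7 = 420 / 5.7 = 73.684 mL/cmH2O.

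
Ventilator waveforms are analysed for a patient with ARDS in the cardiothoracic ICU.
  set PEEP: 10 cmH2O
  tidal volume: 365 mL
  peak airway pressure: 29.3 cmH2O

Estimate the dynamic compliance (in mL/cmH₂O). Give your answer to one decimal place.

Dynamic compliance = Vt / (PIP − PEEP) = 365 / (29.3 − 10) = 365 / 19.3 = 18.912 mL/cmH2O.

18.9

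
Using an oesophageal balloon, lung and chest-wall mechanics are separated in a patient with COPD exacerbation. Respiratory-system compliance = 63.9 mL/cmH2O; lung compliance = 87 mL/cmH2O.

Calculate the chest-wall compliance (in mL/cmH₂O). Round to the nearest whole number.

1/Ccw = 1/Crs − 1/CL.
1/Ccw = 1/63.9 − 1/87 = 0.004155.
Ccw = 240.67 mL/cmH2O.

241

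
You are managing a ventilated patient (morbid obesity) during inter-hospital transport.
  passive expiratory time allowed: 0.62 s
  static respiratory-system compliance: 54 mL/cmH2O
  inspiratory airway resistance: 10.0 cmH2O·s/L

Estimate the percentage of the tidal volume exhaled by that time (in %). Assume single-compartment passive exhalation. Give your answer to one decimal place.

68.3

τ = R × C = 10.0 × 54 mL/cmH2O = 10.0 × 0.054 L/cmH2O = 0.54 s.
Passive exhalation: V(t)/V₀ = e^(−t/τ) = e^(−0.62/0.54) = 0.3172.
Fraction exhaled = 1 − 0.3172 = 0.6828 → 68.28%.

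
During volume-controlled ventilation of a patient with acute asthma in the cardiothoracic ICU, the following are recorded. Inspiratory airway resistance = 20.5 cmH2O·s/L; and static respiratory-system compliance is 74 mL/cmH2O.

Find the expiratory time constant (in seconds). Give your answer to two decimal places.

τ = R × C = 20.5 × 74 mL/cmH2O = 20.5 × 0.074 L/cmH2O = 1.517 s.

1.52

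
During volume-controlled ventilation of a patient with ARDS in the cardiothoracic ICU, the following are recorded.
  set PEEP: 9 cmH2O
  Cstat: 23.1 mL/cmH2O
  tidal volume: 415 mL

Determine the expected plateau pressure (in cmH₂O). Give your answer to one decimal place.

27.0

Pplat = PEEP + Vt / Cstat = 9 + 415 / 23.1 = 9 + 17.965 = 26.965 cmH2O.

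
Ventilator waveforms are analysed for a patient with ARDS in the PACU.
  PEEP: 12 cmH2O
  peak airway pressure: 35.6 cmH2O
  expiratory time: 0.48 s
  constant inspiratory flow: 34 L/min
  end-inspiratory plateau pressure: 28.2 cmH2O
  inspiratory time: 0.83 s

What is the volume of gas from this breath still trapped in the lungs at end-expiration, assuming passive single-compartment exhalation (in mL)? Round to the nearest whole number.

Flow: 34 L/min ÷ 60 = 0.5667 L/s.
Vt = flow × Ti = 0.5667 L/s × 0.83 s × 1000 mL/L = 470.36 mL.
R = (PIP − Pplat)/V̇ = (35.6 − 28.2) / 0.5667 = 7.4/0.5667 = 13.058 cmH2O·s/L.
C = Vt/(Pplat − PEEP) = 470.36 / (28.2 − 12) = 470.36/16.2 = 29.035 mL/cmH2O.
τ = R × C = 13.058 × 0.02904 L/cmH2O = 0.3792 s.
Fraction remaining = e^(−Te/τ) = e^(−0.48/0.3792) = 0.282.
Trapped volume = 470.36 × 0.282 = 132.64 mL.

133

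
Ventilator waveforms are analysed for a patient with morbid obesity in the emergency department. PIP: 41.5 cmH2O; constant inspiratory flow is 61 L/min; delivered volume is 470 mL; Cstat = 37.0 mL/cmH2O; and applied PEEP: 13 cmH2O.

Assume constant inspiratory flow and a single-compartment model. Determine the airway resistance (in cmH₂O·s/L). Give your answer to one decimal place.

Flow: 61 L/min ÷ 60 = 1.0167 L/s.
Equation of motion (constant flow): PIP = Vt/C + R·V̇ + PEEP.
R·V̇ = PIP − Vt/C − PEEP = 41.5 − 470/37.0 − 13 = 41.5 − 12.703 − 13 = 15.797 cmH2O.
R = 15.797 / 1.0167 = 15.538 cmH2O·s/L.

15.5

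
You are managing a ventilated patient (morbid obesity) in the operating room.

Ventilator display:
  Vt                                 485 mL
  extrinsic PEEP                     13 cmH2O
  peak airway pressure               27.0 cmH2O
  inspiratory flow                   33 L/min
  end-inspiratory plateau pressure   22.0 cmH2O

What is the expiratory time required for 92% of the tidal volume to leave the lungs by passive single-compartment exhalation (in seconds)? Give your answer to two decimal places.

Flow: 33 L/min ÷ 60 = 0.55 L/s.
R = (PIP − Pplat)/V̇ = (27.0 − 22.0) / 0.55 = 5.0/0.55 = 9.091 cmH2O·s/L.
C = Vt/(Pplat − PEEP) = 485.0 / (22.0 − 13) = 485.0/9.0 = 53.889 mL/cmH2O.
τ = R × C = 9.091 × 0.05389 L/cmH2O = 0.4899 s.
t = −τ·ln(1 − 0.92) = −0.4899·ln(0.08) = 1.237 s.

1.24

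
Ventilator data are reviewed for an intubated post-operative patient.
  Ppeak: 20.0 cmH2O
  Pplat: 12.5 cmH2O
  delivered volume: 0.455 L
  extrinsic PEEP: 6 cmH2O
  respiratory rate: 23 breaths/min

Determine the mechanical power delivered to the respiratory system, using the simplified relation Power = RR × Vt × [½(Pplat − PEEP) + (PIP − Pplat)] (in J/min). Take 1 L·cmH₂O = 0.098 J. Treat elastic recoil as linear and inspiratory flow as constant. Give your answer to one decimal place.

Per-breath work = Vt × [½(Pplat−PEEP) + (PIP−Pplat)] = 0.455 × [0.5×6.5 + 7.5] = 0.455 × 10.75 = 4.891 L·cmH2O.
Power = 23 × 4.891 = 112.49 L·cmH2O/min.
× 0.098 J/(L·cmH2O) → 11.024 J/min.

11.0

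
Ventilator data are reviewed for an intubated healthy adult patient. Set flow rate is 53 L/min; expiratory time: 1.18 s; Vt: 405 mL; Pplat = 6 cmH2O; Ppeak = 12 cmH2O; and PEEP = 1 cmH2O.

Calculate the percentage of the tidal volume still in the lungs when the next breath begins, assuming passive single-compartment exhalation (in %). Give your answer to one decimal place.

Flow: 53 L/min ÷ 60 = 0.8833 L/s.
R = (PIP − Pplat)/V̇ = (12 − 6) / 0.8833 = 6.0/0.8833 = 6.793 cmH2O·s/L.
C = Vt/(Pplat − PEEP) = 405.0 / (6 − 1) = 405.0/5.0 = 81.0 mL/cmH2O.
τ = R × C = 6.793 × 0.081 L/cmH2O = 0.5502 s.
Fraction remaining at end-expiration = e^(−Te/τ) = e^(−1.18/0.5502) = 0.1171 → 11.71%.

11.7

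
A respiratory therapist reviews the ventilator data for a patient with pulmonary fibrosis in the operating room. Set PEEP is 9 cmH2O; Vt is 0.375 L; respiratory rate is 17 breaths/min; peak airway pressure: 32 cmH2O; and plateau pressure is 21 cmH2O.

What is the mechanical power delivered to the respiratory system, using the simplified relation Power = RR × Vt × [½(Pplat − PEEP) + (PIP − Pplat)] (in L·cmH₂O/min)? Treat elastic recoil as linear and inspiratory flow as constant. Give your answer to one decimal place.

108.4

Per-breath work = Vt × [½(Pplat−PEEP) + (PIP−Pplat)] = 0.375 × [0.5×12.0 + 11.0] = 0.375 × 17.0 = 6.375 L·cmH2O.
Power = 17 × 6.375 = 108.38 L·cmH2O/min.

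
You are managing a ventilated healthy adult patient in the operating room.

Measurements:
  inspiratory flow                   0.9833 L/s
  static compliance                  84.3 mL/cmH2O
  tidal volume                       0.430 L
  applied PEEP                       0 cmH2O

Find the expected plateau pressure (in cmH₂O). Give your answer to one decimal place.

Pplat = PEEP + Vt / Cstat = 0 + 430 / 84.3 = 0 + 5.101 = 5.101 cmH2O.

5.1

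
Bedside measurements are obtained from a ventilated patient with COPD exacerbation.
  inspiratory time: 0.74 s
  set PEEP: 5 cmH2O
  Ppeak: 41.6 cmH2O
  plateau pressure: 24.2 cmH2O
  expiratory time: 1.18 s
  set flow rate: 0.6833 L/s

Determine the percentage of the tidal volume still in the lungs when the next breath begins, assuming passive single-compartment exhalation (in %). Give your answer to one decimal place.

Vt = flow × Ti = 0.6833 L/s × 0.74 s × 1000 mL/L = 505.64 mL.
R = (PIP − Pplat)/V̇ = (41.6 − 24.2) / 0.6833 = 17.4/0.6833 = 25.465 cmH2O·s/L.
C = Vt/(Pplat − PEEP) = 505.64 / (24.2 − 5) = 505.64/19.2 = 26.335 mL/cmH2O.
τ = R × C = 25.465 × 0.02634 L/cmH2O = 0.6707 s.
Fraction remaining at end-expiration = e^(−Te/τ) = e^(−1.18/0.6707) = 0.1722 → 17.22%.

17.2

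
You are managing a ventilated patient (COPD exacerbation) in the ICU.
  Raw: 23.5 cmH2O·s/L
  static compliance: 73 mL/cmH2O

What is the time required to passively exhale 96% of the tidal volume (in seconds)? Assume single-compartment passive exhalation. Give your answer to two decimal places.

5.52

τ = R × C = 23.5 × 73 mL/cmH2O = 23.5 × 0.073 L/cmH2O = 1.716 s.
Exhaled fraction f = 1 − e^(−t/τ) → t = −τ·ln(1 − f) = −1.716·ln(0.04) = 5.524 s.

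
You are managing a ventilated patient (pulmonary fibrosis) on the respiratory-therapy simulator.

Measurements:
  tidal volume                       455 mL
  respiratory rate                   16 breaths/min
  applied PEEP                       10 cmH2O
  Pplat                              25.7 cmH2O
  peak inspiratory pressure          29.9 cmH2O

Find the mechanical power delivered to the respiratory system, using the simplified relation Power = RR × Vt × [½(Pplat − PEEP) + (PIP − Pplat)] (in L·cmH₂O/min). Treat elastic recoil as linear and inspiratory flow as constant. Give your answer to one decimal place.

Per-breath work = Vt × [½(Pplat−PEEP) + (PIP−Pplat)] = 0.455 × [0.5×15.7 + 4.2] = 0.455 × 12.05 = 5.483 L·cmH2O.
Power = 16 × 5.483 = 87.728 L·cmH2O/min.

87.7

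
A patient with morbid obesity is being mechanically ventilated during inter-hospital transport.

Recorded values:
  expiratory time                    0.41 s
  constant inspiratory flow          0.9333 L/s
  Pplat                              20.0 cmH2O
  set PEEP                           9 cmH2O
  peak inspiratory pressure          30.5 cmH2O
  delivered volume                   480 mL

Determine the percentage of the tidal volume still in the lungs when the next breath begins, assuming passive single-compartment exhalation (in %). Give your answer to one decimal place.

43.4

R = (PIP − Pplat)/V̇ = (30.5 − 20.0) / 0.9333 = 10.5/0.9333 = 11.25 cmH2O·s/L.
C = Vt/(Pplat − PEEP) = 480.0 / (20.0 − 9) = 480.0/11.0 = 43.636 mL/cmH2O.
τ = R × C = 11.25 × 0.04364 L/cmH2O = 0.491 s.
Fraction remaining at end-expiration = e^(−Te/τ) = e^(−0.41/0.491) = 0.4339 → 43.39%.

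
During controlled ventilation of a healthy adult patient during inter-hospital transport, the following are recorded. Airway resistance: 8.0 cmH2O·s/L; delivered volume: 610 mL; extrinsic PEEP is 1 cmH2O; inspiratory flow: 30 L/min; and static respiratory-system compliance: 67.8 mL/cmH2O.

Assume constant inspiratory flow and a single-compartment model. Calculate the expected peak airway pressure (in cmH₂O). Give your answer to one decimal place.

14.0

Flow: 30 L/min ÷ 60 = 0.5 L/s.
Equation of motion (constant flow): PIP = Vt/C + R·V̇ + PEEP.
PIP = 610/67.8 + 8.0×0.5 + 1 = 8.997 + 4.0 + 1 = 13.997 cmH2O.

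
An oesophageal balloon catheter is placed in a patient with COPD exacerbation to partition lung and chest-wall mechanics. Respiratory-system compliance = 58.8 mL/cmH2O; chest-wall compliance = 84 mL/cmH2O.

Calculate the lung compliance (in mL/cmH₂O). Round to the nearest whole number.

196

1/CL = 1/Crs − 1/Ccw.
1/CL = 1/58.8 − 1/84 = 0.005102.
CL = 196.0 mL/cmH2O.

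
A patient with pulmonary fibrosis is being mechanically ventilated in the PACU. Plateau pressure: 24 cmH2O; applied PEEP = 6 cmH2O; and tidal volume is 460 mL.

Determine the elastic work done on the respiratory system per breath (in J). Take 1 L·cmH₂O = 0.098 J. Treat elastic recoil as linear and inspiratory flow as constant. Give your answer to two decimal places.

Elastic work ≈ ½ × (Pplat − PEEP) × Vt = 0.5 × (24 − 6) × 0.460 L = 0.5 × 18.0 × 0.460 = 4.14 L·cmH2O.
× 0.098 J/(L·cmH2O) → 0.4057 J.

0.41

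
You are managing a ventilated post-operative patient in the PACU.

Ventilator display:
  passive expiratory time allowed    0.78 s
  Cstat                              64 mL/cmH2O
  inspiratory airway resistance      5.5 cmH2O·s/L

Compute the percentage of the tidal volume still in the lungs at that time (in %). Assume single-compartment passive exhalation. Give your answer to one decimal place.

10.9

τ = R × C = 5.5 × 64 mL/cmH2O = 5.5 × 0.064 L/cmH2O = 0.352 s.
Passive exhalation: V(t)/V₀ = e^(−t/τ) = e^(−0.78/0.352) = 0.1091.
Fraction remaining = 0.1091 → 10.91%.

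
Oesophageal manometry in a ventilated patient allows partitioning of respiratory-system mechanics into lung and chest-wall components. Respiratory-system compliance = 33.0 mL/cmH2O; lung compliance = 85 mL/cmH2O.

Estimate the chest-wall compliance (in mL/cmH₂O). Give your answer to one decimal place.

53.9

1/Ccw = 1/Crs − 1/CL.
1/Ccw = 1/33.0 − 1/85 = 0.01854.
Ccw = 53.937 mL/cmH2O.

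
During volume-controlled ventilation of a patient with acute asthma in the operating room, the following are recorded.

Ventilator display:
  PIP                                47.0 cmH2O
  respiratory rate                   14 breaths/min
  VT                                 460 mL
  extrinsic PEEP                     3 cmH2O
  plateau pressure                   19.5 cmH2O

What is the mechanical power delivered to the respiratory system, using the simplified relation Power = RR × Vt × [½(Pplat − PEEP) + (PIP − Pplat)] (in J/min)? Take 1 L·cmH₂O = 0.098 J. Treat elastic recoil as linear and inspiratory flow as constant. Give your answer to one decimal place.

22.6

Per-breath work = Vt × [½(Pplat−PEEP) + (PIP−Pplat)] = 0.460 × [0.5×16.5 + 27.5] = 0.460 × 35.75 = 16.445 L·cmH2O.
Power = 14 × 16.445 = 230.23 L·cmH2O/min.
× 0.098 J/(L·cmH2O) → 22.563 J/min.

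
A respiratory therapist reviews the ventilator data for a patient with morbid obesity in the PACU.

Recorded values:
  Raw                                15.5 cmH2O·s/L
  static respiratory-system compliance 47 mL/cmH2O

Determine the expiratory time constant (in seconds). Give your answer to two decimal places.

0.73

τ = R × C = 15.5 × 47 mL/cmH2O = 15.5 × 0.047 L/cmH2O = 0.7285 s.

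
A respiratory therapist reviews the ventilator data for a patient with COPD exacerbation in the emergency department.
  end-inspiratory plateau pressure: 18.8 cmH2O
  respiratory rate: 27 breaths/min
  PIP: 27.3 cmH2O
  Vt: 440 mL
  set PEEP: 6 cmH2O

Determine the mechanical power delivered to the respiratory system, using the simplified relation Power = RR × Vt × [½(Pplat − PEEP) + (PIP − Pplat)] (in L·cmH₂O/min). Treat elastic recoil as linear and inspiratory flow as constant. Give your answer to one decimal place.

Per-breath work = Vt × [½(Pplat−PEEP) + (PIP−Pplat)] = 0.440 × [0.5×12.8 + 8.5] = 0.440 × 14.9 = 6.556 L·cmH2O.
Power = 27 × 6.556 = 177.01 L·cmH2O/min.

177.0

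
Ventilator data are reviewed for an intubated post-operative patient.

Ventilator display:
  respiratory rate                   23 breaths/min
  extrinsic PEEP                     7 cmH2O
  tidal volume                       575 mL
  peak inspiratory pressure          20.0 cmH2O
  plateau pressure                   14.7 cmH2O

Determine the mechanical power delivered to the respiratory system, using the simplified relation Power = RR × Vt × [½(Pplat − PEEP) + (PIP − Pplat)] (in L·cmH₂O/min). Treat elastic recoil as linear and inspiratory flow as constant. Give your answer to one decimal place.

121.0

Per-breath work = Vt × [½(Pplat−PEEP) + (PIP−Pplat)] = 0.575 × [0.5×7.7 + 5.3] = 0.575 × 9.15 = 5.261 L·cmH2O.
Power = 23 × 5.261 = 121.0 L·cmH2O/min.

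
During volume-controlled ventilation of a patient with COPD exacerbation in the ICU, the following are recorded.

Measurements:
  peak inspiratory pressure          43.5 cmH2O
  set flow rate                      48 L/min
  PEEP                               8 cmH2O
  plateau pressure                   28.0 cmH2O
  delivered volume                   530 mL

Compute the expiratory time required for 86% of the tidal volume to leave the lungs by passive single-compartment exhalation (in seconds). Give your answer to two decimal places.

Flow: 48 L/min ÷ 60 = 0.8 L/s.
R = (PIP − Pplat)/V̇ = (43.5 − 28.0) / 0.8 = 15.5/0.8 = 19.375 cmH2O·s/L.
C = Vt/(Pplat − PEEP) = 530.0 / (28.0 − 8) = 530.0/20.0 = 26.5 mL/cmH2O.
τ = R × C = 19.375 × 0.0265 L/cmH2O = 0.5134 s.
t = −τ·ln(1 − 0.86) = −0.5134·ln(0.14) = 1.009 s.

1.01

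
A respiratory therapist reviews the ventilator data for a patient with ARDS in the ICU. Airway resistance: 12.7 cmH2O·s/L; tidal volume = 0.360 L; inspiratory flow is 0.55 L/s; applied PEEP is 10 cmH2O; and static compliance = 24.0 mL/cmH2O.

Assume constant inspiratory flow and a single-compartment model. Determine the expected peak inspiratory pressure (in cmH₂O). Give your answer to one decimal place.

Equation of motion (constant flow): PIP = Vt/C + R·V̇ + PEEP.
PIP = 360/24.0 + 12.7×0.55 + 10 = 15.0 + 6.985 + 10 = 31.985 cmH2O.

32.0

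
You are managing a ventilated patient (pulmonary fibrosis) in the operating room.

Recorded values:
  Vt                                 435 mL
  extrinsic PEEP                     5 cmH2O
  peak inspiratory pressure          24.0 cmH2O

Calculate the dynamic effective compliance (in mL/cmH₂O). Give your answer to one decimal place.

Dynamic compliance = Vt / (PIP − PEEP) = 435 / (24.0 − 5) = 435 / 19.0 = 22.895 mL/cmH2O.

22.9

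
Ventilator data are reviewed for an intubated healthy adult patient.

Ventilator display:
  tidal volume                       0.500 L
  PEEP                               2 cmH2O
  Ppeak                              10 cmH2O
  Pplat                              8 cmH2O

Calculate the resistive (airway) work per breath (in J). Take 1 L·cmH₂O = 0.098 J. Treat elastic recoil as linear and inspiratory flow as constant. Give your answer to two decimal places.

With constant inspiratory flow the resistive pressure is constant at PIP − Pplat = 10 − 8 = 2.0 cmH2O, so resistive work = 2.0 × 0.500 = 1.0 L·cmH2O.
× 0.098 J/(L·cmH2O) → 0.098 J.

0.10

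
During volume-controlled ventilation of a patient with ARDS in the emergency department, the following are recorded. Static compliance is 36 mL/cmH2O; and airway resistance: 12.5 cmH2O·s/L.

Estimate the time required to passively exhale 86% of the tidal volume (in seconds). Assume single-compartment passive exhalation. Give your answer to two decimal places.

0.88

τ = R × C = 12.5 × 36 mL/cmH2O = 12.5 × 0.036 L/cmH2O = 0.45 s.
Exhaled fraction f = 1 − e^(−t/τ) → t = −τ·ln(1 − f) = −0.45·ln(0.14) = 0.8848 s.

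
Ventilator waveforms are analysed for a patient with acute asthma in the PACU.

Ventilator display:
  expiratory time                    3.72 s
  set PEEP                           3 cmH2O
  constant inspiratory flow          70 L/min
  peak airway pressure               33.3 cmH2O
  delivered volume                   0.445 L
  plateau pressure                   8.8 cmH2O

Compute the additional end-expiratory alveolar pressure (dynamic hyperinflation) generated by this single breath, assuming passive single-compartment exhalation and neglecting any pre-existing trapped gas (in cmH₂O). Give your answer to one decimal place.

0.6

Flow: 70 L/min ÷ 60 = 1.1667 L/s.
R = (PIP − Pplat)/V̇ = (33.3 − 8.8) / 1.1667 = 24.5/1.1667 = 20.999 cmH2O·s/L.
C = Vt/(Pplat − PEEP) = 445.0 / (8.8 − 3) = 445.0/5.8 = 76.724 mL/cmH2O.
τ = R × C = 20.999 × 0.07672 L/cmH2O = 1.611 s.
Fraction remaining = e^(−Te/τ) = e^(−3.72/1.611) = 0.09935; trapped volume = 445.0 × 0.09935 = 44.211 mL.
Additional alveolar pressure from trapping ≈ V_trapped / C = 44.211 / 76.724 = 0.5762 cmH2O.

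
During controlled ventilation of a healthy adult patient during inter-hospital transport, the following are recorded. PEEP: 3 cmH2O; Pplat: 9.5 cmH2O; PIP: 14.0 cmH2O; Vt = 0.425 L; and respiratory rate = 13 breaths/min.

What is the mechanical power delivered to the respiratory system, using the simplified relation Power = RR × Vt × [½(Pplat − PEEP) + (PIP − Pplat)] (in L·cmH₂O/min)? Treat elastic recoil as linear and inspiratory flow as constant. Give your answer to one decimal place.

Per-breath work = Vt × [½(Pplat−PEEP) + (PIP−Pplat)] = 0.425 × [0.5×6.5 + 4.5] = 0.425 × 7.75 = 3.294 L·cmH2O.
Power = 13 × 3.294 = 42.822 L·cmH2O/min.

42.8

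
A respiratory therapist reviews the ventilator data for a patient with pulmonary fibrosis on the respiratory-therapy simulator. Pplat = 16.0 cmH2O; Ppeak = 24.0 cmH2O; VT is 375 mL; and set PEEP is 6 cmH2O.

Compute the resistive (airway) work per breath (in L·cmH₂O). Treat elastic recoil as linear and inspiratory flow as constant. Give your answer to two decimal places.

With constant inspiratory flow the resistive pressure is constant at PIP − Pplat = 24.0 − 16.0 = 8.0 cmH2O, so resistive work = 8.0 × 0.375 = 3.0 L·cmH2O.

3.00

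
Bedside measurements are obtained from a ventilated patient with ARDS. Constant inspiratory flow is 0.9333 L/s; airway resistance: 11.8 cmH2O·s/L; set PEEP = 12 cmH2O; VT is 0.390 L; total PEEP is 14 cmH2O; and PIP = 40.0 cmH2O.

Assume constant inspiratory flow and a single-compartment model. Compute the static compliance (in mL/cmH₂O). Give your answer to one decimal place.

Total PEEP = 14 cmH2O (set 12 + intrinsic 2); this is the baseline alveolar pressure.
Equation of motion (constant flow): PIP = Vt/C + R·V̇ + PEEP.
Vt/C = PIP − R·V̇ − PEEP = 40.0 − 11.8×0.9333 − 14 = 40.0 − 11.013 − 14 = 14.987 cmH2O.
C = Vt / 14.987 = 390 / 14.987 = 26.023 mL/cmH2O.

26.0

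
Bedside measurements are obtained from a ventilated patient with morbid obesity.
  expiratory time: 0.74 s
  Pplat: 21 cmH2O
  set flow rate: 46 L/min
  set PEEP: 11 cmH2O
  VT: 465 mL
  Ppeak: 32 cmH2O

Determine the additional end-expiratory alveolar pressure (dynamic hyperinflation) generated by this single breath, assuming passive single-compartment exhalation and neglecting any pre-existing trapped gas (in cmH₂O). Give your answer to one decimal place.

3.3

Flow: 46 L/min ÷ 60 = 0.7667 L/s.
R = (PIP − Pplat)/V̇ = (32 − 21) / 0.7667 = 11.0/0.7667 = 14.347 cmH2O·s/L.
C = Vt/(Pplat − PEEP) = 465.0 / (21 − 11) = 465.0/10.0 = 46.5 mL/cmH2O.
τ = R × C = 14.347 × 0.0465 L/cmH2O = 0.6671 s.
Fraction remaining = e^(−Te/τ) = e^(−0.74/0.6671) = 0.3298; trapped volume = 465.0 × 0.3298 = 153.36 mL.
Additional alveolar pressure from trapping ≈ V_trapped / C = 153.36 / 46.5 = 3.298 cmH2O.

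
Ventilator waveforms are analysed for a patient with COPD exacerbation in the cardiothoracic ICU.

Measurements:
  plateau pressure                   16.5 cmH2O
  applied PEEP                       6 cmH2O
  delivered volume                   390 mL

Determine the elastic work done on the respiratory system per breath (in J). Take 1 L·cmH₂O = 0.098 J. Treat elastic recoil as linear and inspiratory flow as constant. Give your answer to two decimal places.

Elastic work ≈ ½ × (Pplat − PEEP) × Vt = 0.5 × (16.5 − 6) × 0.390 L = 0.5 × 10.5 × 0.390 = 2.048 L·cmH2O.
× 0.098 J/(L·cmH2O) → 0.2007 J.

0.20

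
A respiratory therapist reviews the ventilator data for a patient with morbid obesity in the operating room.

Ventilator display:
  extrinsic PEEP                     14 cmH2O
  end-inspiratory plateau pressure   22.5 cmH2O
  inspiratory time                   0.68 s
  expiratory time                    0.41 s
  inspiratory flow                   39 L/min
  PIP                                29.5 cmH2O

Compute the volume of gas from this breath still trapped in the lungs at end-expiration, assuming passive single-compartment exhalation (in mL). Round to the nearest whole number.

Flow: 39 L/min ÷ 60 = 0.65 L/s.
Vt = flow × Ti = 0.65 L/s × 0.68 s × 1000 mL/L = 442.0 mL.
R = (PIP − Pplat)/V̇ = (29.5 − 22.5) / 0.65 = 7.0/0.65 = 10.769 cmH2O·s/L.
C = Vt/(Pplat − PEEP) = 442.0 / (22.5 − 14) = 442.0/8.5 = 52.0 mL/cmH2O.
τ = R × C = 10.769 × 0.052 L/cmH2O = 0.56 s.
Fraction remaining = e^(−Te/τ) = e^(−0.41/0.56) = 0.4809.
Trapped volume = 442.0 × 0.4809 = 212.56 mL.

213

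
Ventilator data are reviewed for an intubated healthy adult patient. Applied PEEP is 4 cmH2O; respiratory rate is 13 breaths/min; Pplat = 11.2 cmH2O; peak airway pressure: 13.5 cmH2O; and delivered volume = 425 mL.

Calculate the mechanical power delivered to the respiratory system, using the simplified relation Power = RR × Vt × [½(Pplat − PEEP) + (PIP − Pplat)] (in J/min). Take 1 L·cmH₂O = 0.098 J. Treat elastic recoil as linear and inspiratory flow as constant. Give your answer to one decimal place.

3.2

Per-breath work = Vt × [½(Pplat−PEEP) + (PIP−Pplat)] = 0.425 × [0.5×7.2 + 2.3] = 0.425 × 5.9 = 2.508 L·cmH2O.
Power = 13 × 2.508 = 32.604 L·cmH2O/min.
× 0.098 J/(L·cmH2O) → 3.195 J/min.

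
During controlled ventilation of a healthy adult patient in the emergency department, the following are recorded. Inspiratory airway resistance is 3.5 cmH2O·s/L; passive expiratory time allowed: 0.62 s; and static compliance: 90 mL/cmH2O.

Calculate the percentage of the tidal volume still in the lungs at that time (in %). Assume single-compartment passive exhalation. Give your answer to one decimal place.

14.0

τ = R × C = 3.5 × 90 mL/cmH2O = 3.5 × 0.090 L/cmH2O = 0.315 s.
Passive exhalation: V(t)/V₀ = e^(−t/τ) = e^(−0.62/0.315) = 0.1397.
Fraction remaining = 0.1397 → 13.97%.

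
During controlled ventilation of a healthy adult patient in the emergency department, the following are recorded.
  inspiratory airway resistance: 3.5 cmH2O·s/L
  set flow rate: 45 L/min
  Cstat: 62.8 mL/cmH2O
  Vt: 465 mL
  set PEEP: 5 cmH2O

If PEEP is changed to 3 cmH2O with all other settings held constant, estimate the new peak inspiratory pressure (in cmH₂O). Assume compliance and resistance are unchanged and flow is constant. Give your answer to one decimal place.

Flow: 45 L/min ÷ 60 = 0.75 L/s.
PIP = Vt/C + R·V̇ + PEEP (constant-flow equation of motion).
Only the baseline term changes: ΔPIP = ΔPEEP = 3 − 5 = -2.0 cmH2O.
Original PIP = 465/62.8 + 3.5×0.75 + 5 = 15.029 cmH2O; new PIP = 15.029 + (-2.0) = 13.029 cmH2O.

13.0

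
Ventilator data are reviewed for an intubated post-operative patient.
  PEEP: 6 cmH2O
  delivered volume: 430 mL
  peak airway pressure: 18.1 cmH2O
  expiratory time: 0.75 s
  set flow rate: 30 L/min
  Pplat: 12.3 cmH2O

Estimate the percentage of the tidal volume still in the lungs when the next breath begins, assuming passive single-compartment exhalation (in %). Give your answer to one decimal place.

Flow: 30 L/min ÷ 60 = 0.5 L/s.
R = (PIP − Pplat)/V̇ = (18.1 − 12.3) / 0.5 = 5.8/0.5 = 11.6 cmH2O·s/L.
C = Vt/(Pplat − PEEP) = 430.0 / (12.3 − 6) = 430.0/6.3 = 68.254 mL/cmH2O.
τ = R × C = 11.6 × 0.06825 L/cmH2O = 0.7917 s.
Fraction remaining at end-expiration = e^(−Te/τ) = e^(−0.75/0.7917) = 0.3878 → 38.78%.

38.8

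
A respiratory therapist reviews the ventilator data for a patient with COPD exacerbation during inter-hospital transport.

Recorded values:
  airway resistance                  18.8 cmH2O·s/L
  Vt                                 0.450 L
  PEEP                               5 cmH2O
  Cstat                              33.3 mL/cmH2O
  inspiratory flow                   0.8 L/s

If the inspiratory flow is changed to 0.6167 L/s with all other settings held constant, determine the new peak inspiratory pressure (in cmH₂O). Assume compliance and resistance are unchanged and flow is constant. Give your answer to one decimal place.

PIP = Vt/C + R·V̇ + PEEP (constant-flow equation of motion).
Only the resistive term changes: ΔPIP = R × ΔV̇ = 18.8 × (0.6167 − 0.8) = 18.8 × -0.1833 = -3.446 cmH2O.
Original PIP = 450/33.3 + 18.8×0.8 + 5 = 33.554 cmH2O; new PIP = 33.554 + (-3.446) = 30.108 cmH2O.

30.1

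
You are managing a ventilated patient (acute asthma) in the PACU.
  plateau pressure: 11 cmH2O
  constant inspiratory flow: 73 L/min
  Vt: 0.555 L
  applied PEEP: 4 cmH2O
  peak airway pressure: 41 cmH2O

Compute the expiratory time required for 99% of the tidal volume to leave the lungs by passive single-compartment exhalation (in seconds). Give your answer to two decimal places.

9.00

Flow: 73 L/min ÷ 60 = 1.2167 L/s.
R = (PIP − Pplat)/V̇ = (41 − 11) / 1.2167 = 30.0/1.2167 = 24.657 cmH2O·s/L.
C = Vt/(Pplat − PEEP) = 555.0 / (11 − 4) = 555.0/7.0 = 79.286 mL/cmH2O.
τ = R × C = 24.657 × 0.07929 L/cmH2O = 1.955 s.
t = −τ·ln(1 − 0.99) = −1.955·ln(0.01) = 9.003 s.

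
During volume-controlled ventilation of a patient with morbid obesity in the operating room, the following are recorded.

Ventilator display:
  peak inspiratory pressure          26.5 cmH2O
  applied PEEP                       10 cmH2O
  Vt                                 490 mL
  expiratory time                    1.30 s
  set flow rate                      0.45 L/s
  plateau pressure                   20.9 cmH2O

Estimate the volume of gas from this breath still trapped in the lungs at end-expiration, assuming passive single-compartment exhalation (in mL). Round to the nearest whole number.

R = (PIP − Pplat)/V̇ = (26.5 − 20.9) / 0.45 = 5.6/0.45 = 12.444 cmH2O·s/L.
C = Vt/(Pplat − PEEP) = 490.0 / (20.9 − 10) = 490.0/10.9 = 44.954 mL/cmH2O.
τ = R × C = 12.444 × 0.04495 L/cmH2O = 0.5594 s.
Fraction remaining = e^(−Te/τ) = e^(−1.30/0.5594) = 0.09789.
Trapped volume = 490.0 × 0.09789 = 47.966 mL.

48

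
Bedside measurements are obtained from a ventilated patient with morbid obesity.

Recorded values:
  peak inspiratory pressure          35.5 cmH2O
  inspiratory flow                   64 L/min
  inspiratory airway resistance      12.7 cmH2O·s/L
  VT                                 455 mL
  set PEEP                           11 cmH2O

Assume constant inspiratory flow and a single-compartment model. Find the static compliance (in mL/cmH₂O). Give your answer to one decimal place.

Flow: 64 L/min ÷ 60 = 1.0667 L/s.
Equation of motion (constant flow): PIP = Vt/C + R·V̇ + PEEP.
Vt/C = PIP − R·V̇ − PEEP = 35.5 − 12.7×1.0667 − 11 = 35.5 − 13.547 − 11 = 10.953 cmH2O.
C = Vt / 10.953 = 455 / 10.953 = 41.541 mL/cmH2O.

41.5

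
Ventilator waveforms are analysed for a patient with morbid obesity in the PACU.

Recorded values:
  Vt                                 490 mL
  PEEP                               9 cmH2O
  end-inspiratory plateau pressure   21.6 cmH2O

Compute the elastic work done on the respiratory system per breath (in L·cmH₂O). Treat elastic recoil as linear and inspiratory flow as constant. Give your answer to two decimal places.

3.09

Elastic work ≈ ½ × (Pplat − PEEP) × Vt = 0.5 × (21.6 − 9) × 0.490 L = 0.5 × 12.6 × 0.490 = 3.087 L·cmH2O.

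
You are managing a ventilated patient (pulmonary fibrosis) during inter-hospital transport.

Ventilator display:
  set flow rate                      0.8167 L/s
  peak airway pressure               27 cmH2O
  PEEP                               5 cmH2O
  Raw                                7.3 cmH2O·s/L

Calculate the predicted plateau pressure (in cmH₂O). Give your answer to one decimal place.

Pplat = PIP − Raw × flow = 27 − 7.3 × 0.8167 = 27 − 5.962 = 21.038 cmH2O.

21.0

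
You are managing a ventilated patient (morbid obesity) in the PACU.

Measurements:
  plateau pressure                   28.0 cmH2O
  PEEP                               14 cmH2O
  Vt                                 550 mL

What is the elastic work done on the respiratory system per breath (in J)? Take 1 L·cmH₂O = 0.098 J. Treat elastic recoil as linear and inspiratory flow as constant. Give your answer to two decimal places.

Elastic work ≈ ½ × (Pplat − PEEP) × Vt = 0.5 × (28.0 − 14) × 0.550 L = 0.5 × 14.0 × 0.550 = 3.85 L·cmH2O.
× 0.098 J/(L·cmH2O) → 0.3773 J.

0.38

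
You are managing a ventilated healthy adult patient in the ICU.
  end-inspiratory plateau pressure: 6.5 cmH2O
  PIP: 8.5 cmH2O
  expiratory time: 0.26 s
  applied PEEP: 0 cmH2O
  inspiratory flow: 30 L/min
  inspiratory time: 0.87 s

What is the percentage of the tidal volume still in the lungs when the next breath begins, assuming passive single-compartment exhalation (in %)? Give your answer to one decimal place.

Flow: 30 L/min ÷ 60 = 0.5 L/s.
Vt = flow × Ti = 0.5 L/s × 0.87 s × 1000 mL/L = 435.0 mL.
R = (PIP − Pplat)/V̇ = (8.5 − 6.5) / 0.5 = 2.0/0.5 = 4.0 cmH2O·s/L.
C = Vt/(Pplat − PEEP) = 435.0 / (6.5 − 0) = 435.0/6.5 = 66.923 mL/cmH2O.
τ = R × C = 4.0 × 0.06692 L/cmH2O = 0.2677 s.
Fraction remaining at end-expiration = e^(−Te/τ) = e^(−0.26/0.2677) = 0.3786 → 37.86%.

37.9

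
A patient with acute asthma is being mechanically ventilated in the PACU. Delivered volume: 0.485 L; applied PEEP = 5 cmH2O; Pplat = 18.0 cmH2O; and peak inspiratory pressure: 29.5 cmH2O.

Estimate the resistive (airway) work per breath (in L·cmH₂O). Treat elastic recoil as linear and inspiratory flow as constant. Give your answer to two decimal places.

5.58

With constant inspiratory flow the resistive pressure is constant at PIP − Pplat = 29.5 − 18.0 = 11.5 cmH2O, so resistive work = 11.5 × 0.485 = 5.578 L·cmH2O.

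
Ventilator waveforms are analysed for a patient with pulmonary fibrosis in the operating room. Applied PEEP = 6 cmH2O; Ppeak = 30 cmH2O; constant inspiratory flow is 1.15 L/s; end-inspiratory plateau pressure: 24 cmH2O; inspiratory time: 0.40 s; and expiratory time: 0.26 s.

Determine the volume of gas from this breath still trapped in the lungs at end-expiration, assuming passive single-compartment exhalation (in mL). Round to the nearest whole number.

Vt = flow × Ti = 1.15 L/s × 0.40 s × 1000 mL/L = 460.0 mL.
R = (PIP − Pplat)/V̇ = (30 − 24) / 1.15 = 6.0/1.15 = 5.217 cmH2O·s/L.
C = Vt/(Pplat − PEEP) = 460.0 / (24 − 6) = 460.0/18.0 = 25.556 mL/cmH2O.
τ = R × C = 5.217 × 0.02556 L/cmH2O = 0.1333 s.
Fraction remaining = e^(−Te/τ) = e^(−0.26/0.1333) = 0.1422.
Trapped volume = 460.0 × 0.1422 = 65.412 mL.

65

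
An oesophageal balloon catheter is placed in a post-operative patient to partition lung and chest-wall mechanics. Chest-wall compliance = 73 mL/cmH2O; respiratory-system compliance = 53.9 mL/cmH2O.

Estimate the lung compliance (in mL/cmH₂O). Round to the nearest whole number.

1/CL = 1/Crs − 1/Ccw.
1/CL = 1/53.9 − 1/73 = 0.004854.
CL = 206.02 mL/cmH2O.

206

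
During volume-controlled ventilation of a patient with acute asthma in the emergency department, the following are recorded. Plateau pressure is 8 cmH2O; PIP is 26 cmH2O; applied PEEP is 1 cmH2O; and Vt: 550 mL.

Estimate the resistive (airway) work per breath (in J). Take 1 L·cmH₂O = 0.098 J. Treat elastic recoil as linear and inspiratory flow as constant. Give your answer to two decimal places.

0.97

With constant inspiratory flow the resistive pressure is constant at PIP − Pplat = 26 − 8 = 18.0 cmH2O, so resistive work = 18.0 × 0.550 = 9.9 L·cmH2O.
× 0.098 J/(L·cmH2O) → 0.9702 J.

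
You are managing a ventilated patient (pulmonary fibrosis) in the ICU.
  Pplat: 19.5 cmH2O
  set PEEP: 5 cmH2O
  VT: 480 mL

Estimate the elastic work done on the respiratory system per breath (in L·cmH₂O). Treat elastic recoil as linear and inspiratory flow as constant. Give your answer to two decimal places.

Elastic work ≈ ½ × (Pplat − PEEP) × Vt = 0.5 × (19.5 − 5) × 0.480 L = 0.5 × 14.5 × 0.480 = 3.48 L·cmH2O.

3.48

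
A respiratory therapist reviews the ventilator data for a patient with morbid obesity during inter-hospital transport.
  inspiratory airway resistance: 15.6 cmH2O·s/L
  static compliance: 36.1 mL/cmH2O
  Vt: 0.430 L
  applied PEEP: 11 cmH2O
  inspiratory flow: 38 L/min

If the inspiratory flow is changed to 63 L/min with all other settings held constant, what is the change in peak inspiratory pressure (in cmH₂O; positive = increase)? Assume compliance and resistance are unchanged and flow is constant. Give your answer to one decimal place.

Flow: 38 L/min ÷ 60 = 0.6333 L/s.
New flow: 63 L/min ÷ 60 = 1.05 L/s.
PIP = Vt/C + R·V̇ + PEEP (constant-flow equation of motion).
Only the resistive term changes: ΔPIP = R × ΔV̇ = 15.6 × (1.05 − 0.6333) = 15.6 × 0.4167 = 6.501 cmH2O.

6.5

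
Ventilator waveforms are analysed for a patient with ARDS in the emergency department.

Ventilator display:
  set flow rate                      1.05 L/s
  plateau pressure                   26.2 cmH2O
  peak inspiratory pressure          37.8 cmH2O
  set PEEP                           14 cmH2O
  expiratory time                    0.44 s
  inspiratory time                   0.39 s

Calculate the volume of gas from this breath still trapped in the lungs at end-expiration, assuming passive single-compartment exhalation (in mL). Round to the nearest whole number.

125

Vt = flow × Ti = 1.05 L/s × 0.39 s × 1000 mL/L = 409.5 mL.
R = (PIP − Pplat)/V̇ = (37.8 − 26.2) / 1.05 = 11.6/1.05 = 11.048 cmH2O·s/L.
C = Vt/(Pplat − PEEP) = 409.5 / (26.2 − 14) = 409.5/12.2 = 33.566 mL/cmH2O.
τ = R × C = 11.048 × 0.03357 L/cmH2O = 0.3709 s.
Fraction remaining = e^(−Te/τ) = e^(−0.44/0.3709) = 0.3053.
Trapped volume = 409.5 × 0.3053 = 125.02 mL.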